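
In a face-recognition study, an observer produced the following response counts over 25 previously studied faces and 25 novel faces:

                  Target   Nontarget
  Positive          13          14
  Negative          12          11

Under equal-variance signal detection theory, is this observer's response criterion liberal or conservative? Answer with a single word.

z(H) = 0.050, z(FA) = 0.151
c = −½·(z(H) + z(FA)) = -0.1005
c < 0 → liberal criterion (biased toward responding “yes”).

liberal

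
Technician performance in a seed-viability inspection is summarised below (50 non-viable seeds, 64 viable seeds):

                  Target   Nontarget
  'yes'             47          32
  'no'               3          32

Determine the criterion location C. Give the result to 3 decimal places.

H = 47/50 = 0.9400
FA = 32/64 = 0.5000
z(H) = z(0.9400) = 1.5548
z(FA) = z(0.5000) = 0.0000
c = −½·[z(H) + z(FA)] = −0.5 × (1.5548 + 0.0000) = -0.7774
c < 0: the technician has a liberal response bias.

C = -0.777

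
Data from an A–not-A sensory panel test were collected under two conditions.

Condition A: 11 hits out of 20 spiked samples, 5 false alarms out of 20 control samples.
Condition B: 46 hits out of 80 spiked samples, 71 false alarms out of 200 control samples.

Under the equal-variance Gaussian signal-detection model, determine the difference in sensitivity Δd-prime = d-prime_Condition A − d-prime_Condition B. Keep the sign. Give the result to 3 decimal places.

Condition A: z(0.5500) = 0.1257, z(0.2500) = -0.6745, d' = 0.8002
Condition B: z(0.5750) = 0.1891, z(0.3550) = -0.3719, d' = 0.5610
Δd' = d'_Condition A − d'_Condition B = 0.8002 − 0.5610 = 0.2392
Condition A has the higher sensitivity.

Δd-prime = 0.239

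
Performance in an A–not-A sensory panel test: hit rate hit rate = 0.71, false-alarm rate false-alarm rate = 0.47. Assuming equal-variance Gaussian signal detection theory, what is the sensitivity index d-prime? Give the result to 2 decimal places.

z(H) = 0.553
z(FA) = -0.075
d' = z(H) − z(FA) = 0.553 − (-0.075) = 0.628

d-prime = 0.63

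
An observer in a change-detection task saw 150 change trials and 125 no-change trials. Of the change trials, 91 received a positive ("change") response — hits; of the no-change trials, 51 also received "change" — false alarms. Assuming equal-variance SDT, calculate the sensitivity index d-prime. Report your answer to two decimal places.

H = 91/150 = 0.6067
FA = 51/125 = 0.4080
z(0.6067) = 0.271, z(0.4080) = -0.233
d' = z(H) − z(FA) = 0.271 − (-0.233) = 0.504

d-prime = 0.50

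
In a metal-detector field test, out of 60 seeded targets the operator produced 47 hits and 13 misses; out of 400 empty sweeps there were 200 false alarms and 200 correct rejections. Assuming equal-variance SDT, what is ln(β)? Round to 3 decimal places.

ln β = -0.307

H = 47/60 = 0.7833
FA = 200/400 = 0.5000
z(0.7833) = 0.7834, z(0.5000) = 0.0000
ln β = −½·[z(H)² − z(FA)²] = −0.5 × (0.6137 − 0.0000) = -0.30685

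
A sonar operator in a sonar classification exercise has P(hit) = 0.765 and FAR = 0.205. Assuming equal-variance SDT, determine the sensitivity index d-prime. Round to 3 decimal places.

d-prime = 1.546

z(H) = z(0.765) = 0.7225
z(FA) = z(0.205) = -0.8239
d' = z(H) − z(FA) = 0.7225 − (-0.8239) = 1.5464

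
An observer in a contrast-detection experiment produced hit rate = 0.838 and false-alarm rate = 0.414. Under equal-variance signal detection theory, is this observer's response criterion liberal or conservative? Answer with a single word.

liberal

z(H) = 0.986, z(FA) = -0.217
c = −½·(z(H) + z(FA)) = -0.3845
c < 0 → liberal criterion (biased toward responding “yes”).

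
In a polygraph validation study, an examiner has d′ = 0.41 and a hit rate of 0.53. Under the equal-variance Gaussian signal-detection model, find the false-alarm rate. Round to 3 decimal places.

false-alarm rate = 0.369

z(hit rate) = z(0.53) = 0.0753
z(FA) = z(H) − d' = 0.0753 − 0.41 = -0.3347
false-alarm rate = Φ(-0.3347) = 0.3689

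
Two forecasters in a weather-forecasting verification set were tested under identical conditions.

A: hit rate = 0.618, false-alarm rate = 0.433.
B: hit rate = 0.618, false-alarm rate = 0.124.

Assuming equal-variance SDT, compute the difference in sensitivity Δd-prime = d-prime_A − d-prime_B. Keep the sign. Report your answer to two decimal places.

Δd-prime = -0.99

A: z(0.618) = 0.300, z(0.433) = -0.169, d' = 0.469
B: z(0.618) = 0.300, z(0.124) = -1.155, d' = 1.455
Δd' = d'_A − d'_B = 0.469 − 1.455 = -0.986
B has the higher sensitivity.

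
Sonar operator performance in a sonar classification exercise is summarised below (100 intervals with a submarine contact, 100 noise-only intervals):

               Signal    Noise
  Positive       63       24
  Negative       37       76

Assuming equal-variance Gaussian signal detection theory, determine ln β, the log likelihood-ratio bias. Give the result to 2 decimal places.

H = 63/100 = 0.6300
FA = 24/100 = 0.2400
Φ⁻¹(0.6300) = 0.332, Φ⁻¹(0.2400) = -0.706
ln β = −½·[z(H)² − z(FA)²] = −0.5 × (0.110 − 0.498) = 0.194

ln β = 0.19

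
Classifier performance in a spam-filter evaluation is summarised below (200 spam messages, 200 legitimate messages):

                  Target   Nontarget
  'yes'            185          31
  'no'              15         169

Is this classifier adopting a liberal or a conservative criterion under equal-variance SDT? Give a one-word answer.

liberal

z(H) = 1.440, z(FA) = -1.015
c = −½·(z(H) + z(FA)) = -0.2125
c < 0 → liberal criterion (biased toward responding “yes”).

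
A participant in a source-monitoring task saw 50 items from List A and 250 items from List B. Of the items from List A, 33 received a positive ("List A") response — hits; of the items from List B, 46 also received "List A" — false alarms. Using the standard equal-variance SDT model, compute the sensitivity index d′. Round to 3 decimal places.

d′ = 1.313

H = 33/50 = 0.6600
FA = 46/250 = 0.1840
z(H) = z(0.6600) = 0.4125
z(FA) = z(0.1840) = -0.9002
d' = z(H) − z(FA) = 0.4125 − (-0.9002) = 1.3127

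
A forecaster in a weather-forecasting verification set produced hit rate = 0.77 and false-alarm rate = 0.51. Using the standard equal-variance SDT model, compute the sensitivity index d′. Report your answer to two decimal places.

d′ = 0.71

z(H) = z(0.77) = 0.739
z(FA) = z(0.51) = 0.025
d' = z(H) − z(FA) = 0.739 − 0.025 = 0.714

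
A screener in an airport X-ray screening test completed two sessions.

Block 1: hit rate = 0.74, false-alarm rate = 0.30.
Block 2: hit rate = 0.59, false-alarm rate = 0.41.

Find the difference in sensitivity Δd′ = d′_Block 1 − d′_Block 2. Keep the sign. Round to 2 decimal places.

Block 1: z(0.74) = 0.643, z(0.30) = -0.524, d' = 1.167
Block 2: z(0.59) = 0.228, z(0.41) = -0.228, d' = 0.456
Δd' = d'_Block 1 − d'_Block 2 = 1.167 − 0.456 = 0.711
Block 1 has the higher sensitivity.

Δd′ = 0.71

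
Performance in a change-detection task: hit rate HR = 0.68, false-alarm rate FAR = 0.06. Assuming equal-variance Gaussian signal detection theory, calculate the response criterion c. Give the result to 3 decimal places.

z(H) = z(0.68) = 0.4677
z(FA) = z(0.06) = -1.5548
c = −½·[z(H) + z(FA)] = −0.5 × (0.4677 + (-1.5548)) = 0.54355
c > 0: the observer has a conservative response bias.

c = 0.544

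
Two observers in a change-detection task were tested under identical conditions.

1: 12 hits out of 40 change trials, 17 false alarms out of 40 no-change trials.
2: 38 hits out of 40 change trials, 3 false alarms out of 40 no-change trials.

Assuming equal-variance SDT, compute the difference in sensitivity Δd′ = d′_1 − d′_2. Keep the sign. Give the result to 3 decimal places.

1: z(0.3000) = -0.5244, z(0.4250) = -0.1891, d' = -0.3353
2: z(0.9500) = 1.6449, z(0.0750) = -1.4395, d' = 3.0844
Δd' = d'_1 − d'_2 = -0.3353 − 3.0844 = -3.4197
2 has the higher sensitivity.

Δd′ = -3.420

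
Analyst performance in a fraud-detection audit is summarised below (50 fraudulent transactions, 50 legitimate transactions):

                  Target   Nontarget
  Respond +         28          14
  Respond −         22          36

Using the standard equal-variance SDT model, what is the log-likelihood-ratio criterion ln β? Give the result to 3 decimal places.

H = 28/50 = 0.5600
FA = 14/50 = 0.2800
z(0.5600) = 0.1510, z(0.2800) = -0.5828
ln β = −½·[z(H)² − z(FA)²] = −0.5 × (0.0228 − 0.3397) = 0.15845

ln β = 0.158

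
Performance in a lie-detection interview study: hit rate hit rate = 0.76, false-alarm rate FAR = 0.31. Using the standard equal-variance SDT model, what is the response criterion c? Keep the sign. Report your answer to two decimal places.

Φ⁻¹(H) = Φ⁻¹(0.76) = 0.706
Φ⁻¹(FA) = Φ⁻¹(0.31) = -0.496
c = −½·[z(H) + z(FA)] = −0.5 × (0.706 + (-0.496)) = -0.105

c = -0.11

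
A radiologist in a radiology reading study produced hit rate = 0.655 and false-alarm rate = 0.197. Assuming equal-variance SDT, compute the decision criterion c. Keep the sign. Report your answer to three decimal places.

c = 0.227

z(H) = z(0.655) = 0.3989
z(FA) = z(0.197) = -0.8524
c = −½·[z(H) + z(FA)] = −0.5 × (0.3989 + (-0.8524)) = 0.22675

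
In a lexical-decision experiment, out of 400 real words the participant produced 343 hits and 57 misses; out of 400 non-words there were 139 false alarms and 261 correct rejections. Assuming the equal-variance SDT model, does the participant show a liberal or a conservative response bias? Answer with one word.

z(H) = 1.069, z(FA) = -0.392
c = −½·(z(H) + z(FA)) = -0.3385
c < 0 → liberal criterion (biased toward responding “yes”).

liberal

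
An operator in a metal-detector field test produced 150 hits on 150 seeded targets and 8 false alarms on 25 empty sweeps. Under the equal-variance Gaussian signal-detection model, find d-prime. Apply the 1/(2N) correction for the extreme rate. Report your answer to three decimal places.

d-prime = 3.181

The hit rate is 150/150 = 1, so apply the 1/(2N) correction: H → 1 − 1/(2·150) = 0.99667.
z(H) = z(0.99667) = 2.7134
z(FA) = z(0.32000) = -0.4677
d' = 2.7134 − (-0.4677) = 3.1811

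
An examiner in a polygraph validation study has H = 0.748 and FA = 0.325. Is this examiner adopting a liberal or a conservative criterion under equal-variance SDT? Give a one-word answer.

liberal

z(H) = 0.668, z(FA) = -0.454
c = −½·(z(H) + z(FA)) = -0.107
c < 0 → liberal criterion (biased toward responding “yes”).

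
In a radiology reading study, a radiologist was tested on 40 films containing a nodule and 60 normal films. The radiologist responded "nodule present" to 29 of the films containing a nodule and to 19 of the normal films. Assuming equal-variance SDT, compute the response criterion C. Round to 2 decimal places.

H = 29/40 = 0.7250
FA = 19/60 = 0.3167
Φ⁻¹(H) = Φ⁻¹(0.7250) = 0.598
Φ⁻¹(FA) = Φ⁻¹(0.3167) = -0.477
c = −½·[z(H) + z(FA)] = −0.5 × (0.598 + (-0.477)) = -0.0605

C = -0.06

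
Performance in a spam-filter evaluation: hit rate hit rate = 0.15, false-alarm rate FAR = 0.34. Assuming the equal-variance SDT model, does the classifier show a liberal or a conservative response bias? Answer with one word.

z(H) = -1.036, z(FA) = -0.412
c = −½·(z(H) + z(FA)) = 0.724
c > 0 → conservative criterion (biased toward responding “no”).

conservative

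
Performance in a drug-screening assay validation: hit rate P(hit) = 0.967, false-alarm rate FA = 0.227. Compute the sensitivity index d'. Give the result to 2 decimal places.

d' = 2.59

Φ⁻¹(H) = 1.838
Φ⁻¹(FA) = -0.749
d' = z(H) − z(FA) = 1.838 − (-0.749) = 2.587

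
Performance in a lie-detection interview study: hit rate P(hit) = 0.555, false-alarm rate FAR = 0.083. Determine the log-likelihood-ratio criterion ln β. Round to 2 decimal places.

z(0.555) = 0.138, z(0.083) = -1.385
ln β = −½·[z(H)² − z(FA)²] = −0.5 × (0.019 − 1.918) = 0.9495

ln β = 0.95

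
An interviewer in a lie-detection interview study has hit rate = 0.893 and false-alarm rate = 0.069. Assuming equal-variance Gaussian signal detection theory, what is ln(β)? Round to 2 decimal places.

z(H) = 1.243
z(FA) = -1.483
ln β = −½·[z(H)² − z(FA)²] = −0.5 × (1.545 − 2.199) = 0.327

ln β = 0.33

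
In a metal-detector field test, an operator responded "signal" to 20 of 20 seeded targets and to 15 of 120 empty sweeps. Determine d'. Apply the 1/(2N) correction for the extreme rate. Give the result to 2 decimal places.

The hit rate is 20/20 = 1, so apply the 1/(2N) correction: H → 1 − 1/(2·20) = 0.97500.
z(H) = z(0.97500) = 1.960
z(FA) = z(0.12500) = -1.150
d' = 1.960 − (-1.150) = 3.110

d' = 3.11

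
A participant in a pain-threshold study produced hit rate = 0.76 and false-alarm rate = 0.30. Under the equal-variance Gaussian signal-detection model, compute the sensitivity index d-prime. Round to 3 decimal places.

d-prime = 1.231

z(0.76) = 0.7063, z(0.30) = -0.5244
d' = z(H) − z(FA) = 0.7063 − (-0.5244) = 1.2307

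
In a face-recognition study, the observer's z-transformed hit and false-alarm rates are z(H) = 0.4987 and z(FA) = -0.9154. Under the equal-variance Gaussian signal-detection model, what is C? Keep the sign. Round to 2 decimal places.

C = 0.21

c = −½·[z(H) + z(FA)] = −½·(0.4987 + (-0.9154)) = 0.20835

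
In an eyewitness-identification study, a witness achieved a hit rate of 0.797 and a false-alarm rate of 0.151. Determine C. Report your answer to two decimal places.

C = 0.10

z(0.797) = 0.831, z(0.151) = -1.032
c = −½·[z(H) + z(FA)] = −0.5 × (0.831 + (-1.032)) = 0.1005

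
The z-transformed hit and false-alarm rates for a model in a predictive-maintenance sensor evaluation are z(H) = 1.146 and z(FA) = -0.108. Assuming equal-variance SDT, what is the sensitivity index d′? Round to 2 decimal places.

d' = z(H) − z(FA) = 1.146 − (-0.108) = 1.254

d′ = 1.25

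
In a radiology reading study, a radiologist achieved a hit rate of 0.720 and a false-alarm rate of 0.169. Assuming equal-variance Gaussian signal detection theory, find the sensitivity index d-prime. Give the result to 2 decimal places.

Φ⁻¹(H) = Φ⁻¹(0.720) = 0.5828
Φ⁻¹(FA) = Φ⁻¹(0.169) = -0.9581
d' = z(H) − z(FA) = 0.5828 − (-0.9581) = 1.5409

d-prime = 1.54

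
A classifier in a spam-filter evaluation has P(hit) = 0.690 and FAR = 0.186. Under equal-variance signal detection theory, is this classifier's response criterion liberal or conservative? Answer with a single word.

z(H) = 0.496, z(FA) = -0.893
c = −½·(z(H) + z(FA)) = 0.1985
c > 0 → conservative criterion (biased toward responding “no”).

conservative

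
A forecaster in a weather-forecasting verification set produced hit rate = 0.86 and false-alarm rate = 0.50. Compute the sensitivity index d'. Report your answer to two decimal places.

z(0.86) = 1.080, z(0.50) = 0.000
d' = z(H) − z(FA) = 1.080 − 0.000 = 1.080

d' = 1.08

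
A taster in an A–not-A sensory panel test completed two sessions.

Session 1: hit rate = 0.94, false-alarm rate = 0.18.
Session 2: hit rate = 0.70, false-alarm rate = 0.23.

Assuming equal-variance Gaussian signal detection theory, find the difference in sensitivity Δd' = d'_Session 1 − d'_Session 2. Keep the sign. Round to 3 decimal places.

Δd' = 1.207

Session 1: z(0.94) = 1.5548, z(0.18) = -0.9154, d' = 2.4702
Session 2: z(0.70) = 0.5244, z(0.23) = -0.7388, d' = 1.2632
Δd' = d'_Session 1 − d'_Session 2 = 2.4702 − 1.2632 = 1.2070
Session 1 has the higher sensitivity.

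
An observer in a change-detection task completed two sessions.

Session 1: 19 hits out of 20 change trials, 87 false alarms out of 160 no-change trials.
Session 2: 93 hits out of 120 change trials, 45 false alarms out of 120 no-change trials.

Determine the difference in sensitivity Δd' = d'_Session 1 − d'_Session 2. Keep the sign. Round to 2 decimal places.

Δd' = 0.46

Session 1: z(0.9500) = 1.645, z(0.5437) = 0.110, d' = 1.535
Session 2: z(0.7750) = 0.755, z(0.3750) = -0.319, d' = 1.074
Δd' = d'_Session 1 − d'_Session 2 = 1.535 − 1.074 = 0.461
Session 1 has the higher sensitivity.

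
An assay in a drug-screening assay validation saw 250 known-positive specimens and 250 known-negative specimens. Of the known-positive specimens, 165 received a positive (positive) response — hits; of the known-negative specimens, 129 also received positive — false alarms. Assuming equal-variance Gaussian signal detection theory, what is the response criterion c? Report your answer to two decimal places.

H = 165/250 = 0.6600
FA = 129/250 = 0.5160
z(0.6600) = 0.412, z(0.5160) = 0.040
c = −½·[z(H) + z(FA)] = −0.5 × (0.412 + 0.040) = -0.226

c = -0.23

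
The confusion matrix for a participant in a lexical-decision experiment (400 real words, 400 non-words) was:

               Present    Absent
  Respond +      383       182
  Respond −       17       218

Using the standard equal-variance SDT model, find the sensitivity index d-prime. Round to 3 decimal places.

d-prime = 1.835

H = 383/400 = 0.9575
FA = 182/400 = 0.4550
z(0.9575) = 1.7224, z(0.4550) = -0.1130
d' = z(H) − z(FA) = 1.7224 − (-0.1130) = 1.8354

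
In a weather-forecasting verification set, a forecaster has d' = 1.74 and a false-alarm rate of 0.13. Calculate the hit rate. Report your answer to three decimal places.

hit rate = 0.730

z(false-alarm rate) = z(0.13) = -1.1264
z(H) = z(FA) + d' = -1.1264 + 1.74 = 0.6136
hit rate = Φ(0.6136) = 0.7303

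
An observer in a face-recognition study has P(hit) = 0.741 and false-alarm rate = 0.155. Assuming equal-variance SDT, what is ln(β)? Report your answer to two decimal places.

z(0.741) = 0.646, z(0.155) = -1.015
ln β = −½·[z(H)² − z(FA)²] = −0.5 × (0.417 − 1.030) = 0.3065

ln β = 0.31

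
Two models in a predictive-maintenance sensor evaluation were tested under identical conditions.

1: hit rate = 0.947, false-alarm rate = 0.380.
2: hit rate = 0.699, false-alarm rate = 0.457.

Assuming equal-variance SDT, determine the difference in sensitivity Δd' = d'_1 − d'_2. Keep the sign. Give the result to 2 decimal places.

1: z(0.947) = 1.616, z(0.380) = -0.305, d' = 1.921
2: z(0.699) = 0.522, z(0.457) = -0.108, d' = 0.630
Δd' = d'_1 − d'_2 = 1.921 − 0.630 = 1.291
1 has the higher sensitivity.

Δd' = 1.29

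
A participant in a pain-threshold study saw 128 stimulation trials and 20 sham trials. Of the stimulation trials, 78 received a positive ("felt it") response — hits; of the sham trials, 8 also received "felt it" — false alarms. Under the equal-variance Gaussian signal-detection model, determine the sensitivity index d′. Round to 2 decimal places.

H = 78/128 = 0.6094
FA = 8/20 = 0.4000
z(H) = z(0.6094) = 0.2778
z(FA) = z(0.4000) = -0.2533
d' = z(H) − z(FA) = 0.2778 − (-0.2533) = 0.5311

d′ = 0.53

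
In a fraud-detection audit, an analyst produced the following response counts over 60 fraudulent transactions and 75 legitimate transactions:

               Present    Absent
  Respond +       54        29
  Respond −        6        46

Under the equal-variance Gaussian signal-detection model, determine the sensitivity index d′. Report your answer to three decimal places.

H = 54/60 = 0.9000
FA = 29/75 = 0.3867
z(0.9000) = 1.2816, z(0.3867) = -0.2879
d' = z(H) − z(FA) = 1.2816 − (-0.2879) = 1.5695

d′ = 1.570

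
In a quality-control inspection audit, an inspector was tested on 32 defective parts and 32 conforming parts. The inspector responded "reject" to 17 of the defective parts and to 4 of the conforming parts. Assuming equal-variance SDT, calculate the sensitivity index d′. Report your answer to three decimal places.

H = 17/32 = 0.5312
FA = 4/32 = 0.1250
Φ⁻¹(0.5312) = 0.0783, Φ⁻¹(0.1250) = -1.1503
d' = z(H) − z(FA) = 0.0783 − (-1.1503) = 1.2286

d′ = 1.229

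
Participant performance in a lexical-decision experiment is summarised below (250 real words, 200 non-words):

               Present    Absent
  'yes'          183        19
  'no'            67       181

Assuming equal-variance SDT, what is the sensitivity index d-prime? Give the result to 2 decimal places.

d-prime = 1.93

H = 183/250 = 0.7320
FA = 19/200 = 0.0950
Φ⁻¹(H) = 0.6189
Φ⁻¹(FA) = -1.3106
d' = z(H) − z(FA) = 0.6189 − (-1.3106) = 1.9295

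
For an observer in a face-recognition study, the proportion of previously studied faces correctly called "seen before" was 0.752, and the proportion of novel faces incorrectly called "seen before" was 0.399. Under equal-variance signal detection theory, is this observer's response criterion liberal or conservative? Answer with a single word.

liberal

z(H) = 0.681, z(FA) = -0.256
c = −½·(z(H) + z(FA)) = -0.2125
c < 0 → liberal criterion (biased toward responding “yes”).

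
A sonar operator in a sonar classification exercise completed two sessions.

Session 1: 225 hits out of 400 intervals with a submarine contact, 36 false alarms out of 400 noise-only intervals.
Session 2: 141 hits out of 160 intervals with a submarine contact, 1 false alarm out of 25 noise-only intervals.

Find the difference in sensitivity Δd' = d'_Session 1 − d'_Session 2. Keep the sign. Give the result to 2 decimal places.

Δd' = -1.43

Session 1: z(0.5625) = 0.157, z(0.0900) = -1.341, d' = 1.498
Session 2: z(0.8812) = 1.181, z(0.0400) = -1.751, d' = 2.932
Δd' = d'_Session 1 − d'_Session 2 = 1.498 − 2.932 = -1.434
Session 2 has the higher sensitivity.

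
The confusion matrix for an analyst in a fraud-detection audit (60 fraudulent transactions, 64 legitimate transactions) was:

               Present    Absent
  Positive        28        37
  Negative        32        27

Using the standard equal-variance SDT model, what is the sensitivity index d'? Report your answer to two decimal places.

H = 28/60 = 0.4667
FA = 37/64 = 0.5781
Φ⁻¹(0.4667) = -0.0836, Φ⁻¹(0.5781) = 0.1970
d' = z(H) − z(FA) = -0.0836 − 0.1970 = -0.2806

d' = -0.28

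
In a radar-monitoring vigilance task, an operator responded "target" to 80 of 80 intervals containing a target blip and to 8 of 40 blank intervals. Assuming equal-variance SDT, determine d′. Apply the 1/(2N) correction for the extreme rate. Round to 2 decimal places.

The hit rate is 80/80 = 1, so apply the 1/(2N) correction: H → 1 − 1/(2·80) = 0.99375.
z(H) = z(0.99375) = 2.498
z(FA) = z(0.20000) = -0.842
d' = 2.498 − (-0.842) = 3.340

d′ = 3.34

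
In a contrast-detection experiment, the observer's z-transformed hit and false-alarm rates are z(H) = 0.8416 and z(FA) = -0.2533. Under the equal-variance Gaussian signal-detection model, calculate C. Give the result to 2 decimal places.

C = -0.29

c = −½·[z(H) + z(FA)] = −½·(0.8416 + (-0.2533)) = -0.29415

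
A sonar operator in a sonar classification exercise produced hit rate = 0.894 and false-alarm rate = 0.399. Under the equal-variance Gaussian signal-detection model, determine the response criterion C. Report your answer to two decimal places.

z(H) = z(0.894) = 1.248
z(FA) = z(0.399) = -0.256
c = −½·[z(H) + z(FA)] = −0.5 × (1.248 + (-0.256)) = -0.496

C = -0.50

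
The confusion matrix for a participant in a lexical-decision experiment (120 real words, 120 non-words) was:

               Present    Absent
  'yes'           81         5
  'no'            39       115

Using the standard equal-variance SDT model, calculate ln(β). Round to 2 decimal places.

H = 81/120 = 0.6750
FA = 5/120 = 0.0417
z(H) = 0.454
z(FA) = -1.731
ln β = −½·[z(H)² − z(FA)²] = −0.5 × (0.206 − 2.996) = 1.395

ln β = 1.40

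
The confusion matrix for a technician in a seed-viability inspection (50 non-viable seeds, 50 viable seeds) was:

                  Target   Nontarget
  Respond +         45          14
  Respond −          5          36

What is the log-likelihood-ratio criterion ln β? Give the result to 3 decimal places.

ln β = -0.651

H = 45/50 = 0.9000
FA = 14/50 = 0.2800
Φ⁻¹(H) = 1.2816
Φ⁻¹(FA) = -0.5828
ln β = −½·[z(H)² − z(FA)²] = −0.5 × (1.6425 − 0.3397) = -0.6514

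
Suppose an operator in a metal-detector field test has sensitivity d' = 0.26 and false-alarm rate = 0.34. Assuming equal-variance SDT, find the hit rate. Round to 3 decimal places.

hit rate = 0.439

z(false-alarm rate) = z(0.34) = -0.4125
z(H) = z(FA) + d' = -0.4125 + 0.26 = -0.1525
hit rate = Φ(-0.1525) = 0.4394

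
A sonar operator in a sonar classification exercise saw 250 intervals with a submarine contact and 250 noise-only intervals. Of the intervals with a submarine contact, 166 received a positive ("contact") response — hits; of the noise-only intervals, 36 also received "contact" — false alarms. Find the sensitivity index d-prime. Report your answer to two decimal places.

H = 166/250 = 0.6640
FA = 36/250 = 0.1440
z(0.6640) = 0.423, z(0.1440) = -1.063
d' = z(H) − z(FA) = 0.423 − (-1.063) = 1.486

d-prime = 1.49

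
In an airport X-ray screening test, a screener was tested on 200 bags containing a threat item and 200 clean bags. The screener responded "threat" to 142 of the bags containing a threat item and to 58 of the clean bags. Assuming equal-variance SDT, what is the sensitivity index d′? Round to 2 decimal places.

d′ = 1.11

H = 142/200 = 0.7100
FA = 58/200 = 0.2900
z(H) = 0.5534
z(FA) = -0.5534
d' = z(H) − z(FA) = 0.5534 − (-0.5534) = 1.1068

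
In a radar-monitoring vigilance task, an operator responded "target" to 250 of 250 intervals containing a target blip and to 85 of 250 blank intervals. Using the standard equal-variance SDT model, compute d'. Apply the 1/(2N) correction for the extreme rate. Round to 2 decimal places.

The hit rate is 250/250 = 1, so apply the 1/(2N) correction: H → 1 − 1/(2·250) = 0.99800.
z(H) = z(0.99800) = 2.878
z(FA) = z(0.34000) = -0.412
d' = 2.878 − (-0.412) = 3.290

d' = 3.29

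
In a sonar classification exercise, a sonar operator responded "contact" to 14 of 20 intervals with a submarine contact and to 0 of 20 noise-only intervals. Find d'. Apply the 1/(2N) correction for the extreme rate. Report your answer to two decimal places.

The false-alarm rate is 0/20 = 0, so apply the 1/(2N) correction: FA → 1/(2·20) = 0.02500.
z(H) = z(0.70000) = 0.524
z(FA) = z(0.02500) = -1.960
d' = 0.524 − (-1.960) = 2.484

d' = 2.48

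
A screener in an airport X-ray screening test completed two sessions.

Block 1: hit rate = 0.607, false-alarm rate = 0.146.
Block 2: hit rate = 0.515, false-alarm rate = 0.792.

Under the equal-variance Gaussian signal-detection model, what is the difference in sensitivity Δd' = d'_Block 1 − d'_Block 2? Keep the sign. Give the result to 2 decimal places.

Δd' = 2.10

Block 1: z(0.607) = 0.272, z(0.146) = -1.054, d' = 1.326
Block 2: z(0.515) = 0.038, z(0.792) = 0.813, d' = -0.775
Δd' = d'_Block 1 − d'_Block 2 = 1.326 − (-0.775) = 2.101
Block 1 has the higher sensitivity.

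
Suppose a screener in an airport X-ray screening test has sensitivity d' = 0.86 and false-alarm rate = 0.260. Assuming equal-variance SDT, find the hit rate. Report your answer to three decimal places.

hit rate = 0.586

z(false-alarm rate) = z(0.260) = -0.6433
z(H) = z(FA) + d' = -0.6433 + 0.86 = 0.2167
hit rate = Φ(0.2167) = 0.5858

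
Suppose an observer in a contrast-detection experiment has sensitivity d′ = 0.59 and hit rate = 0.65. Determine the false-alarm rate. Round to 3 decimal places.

z(hit rate) = z(0.65) = 0.3853
z(FA) = z(H) − d' = 0.3853 − 0.59 = -0.2047
false-alarm rate = Φ(-0.2047) = 0.4189

false-alarm rate = 0.419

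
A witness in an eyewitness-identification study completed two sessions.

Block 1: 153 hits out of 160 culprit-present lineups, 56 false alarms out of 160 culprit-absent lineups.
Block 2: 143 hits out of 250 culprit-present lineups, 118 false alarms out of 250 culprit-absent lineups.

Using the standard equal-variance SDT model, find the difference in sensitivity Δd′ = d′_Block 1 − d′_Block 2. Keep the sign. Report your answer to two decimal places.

Block 1: z(0.9563) = 1.709, z(0.3500) = -0.385, d' = 2.094
Block 2: z(0.5720) = 0.181, z(0.4720) = -0.070, d' = 0.251
Δd' = d'_Block 1 − d'_Block 2 = 2.094 − 0.251 = 1.843
Block 1 has the higher sensitivity.

Δd′ = 1.84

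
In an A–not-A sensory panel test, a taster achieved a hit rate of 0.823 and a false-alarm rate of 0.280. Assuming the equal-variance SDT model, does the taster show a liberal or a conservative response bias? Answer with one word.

liberal

z(H) = 0.927, z(FA) = -0.583
c = −½·(z(H) + z(FA)) = -0.172
c < 0 → liberal criterion (biased toward responding “yes”).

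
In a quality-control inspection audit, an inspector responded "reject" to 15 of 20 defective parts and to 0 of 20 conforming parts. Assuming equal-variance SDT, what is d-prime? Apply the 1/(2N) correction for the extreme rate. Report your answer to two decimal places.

The false-alarm rate is 0/20 = 0, so apply the 1/(2N) correction: FA → 1/(2·20) = 0.02500.
z(H) = z(0.75000) = 0.674
z(FA) = z(0.02500) = -1.960
d' = 0.674 − (-1.960) = 2.634

d-prime = 2.63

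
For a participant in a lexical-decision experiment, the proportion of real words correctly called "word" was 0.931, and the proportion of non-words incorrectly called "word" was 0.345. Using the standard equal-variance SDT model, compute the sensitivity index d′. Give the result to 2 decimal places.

d′ = 1.88

z(0.931) = 1.4833, z(0.345) = -0.3989
d' = z(H) − z(FA) = 1.4833 − (-0.3989) = 1.8822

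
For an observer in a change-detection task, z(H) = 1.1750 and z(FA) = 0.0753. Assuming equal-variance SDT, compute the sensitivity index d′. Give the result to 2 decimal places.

d' = z(H) − z(FA) = 1.1750 − 0.0753 = 1.0997

d′ = 1.10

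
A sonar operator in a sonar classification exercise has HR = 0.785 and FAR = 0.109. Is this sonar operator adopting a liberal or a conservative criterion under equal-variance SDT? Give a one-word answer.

conservative

z(H) = 0.789, z(FA) = -1.232
c = −½·(z(H) + z(FA)) = 0.2215
c > 0 → conservative criterion (biased toward responding “no”).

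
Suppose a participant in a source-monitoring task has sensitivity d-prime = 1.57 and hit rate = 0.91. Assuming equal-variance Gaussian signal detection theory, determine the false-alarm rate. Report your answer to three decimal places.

false-alarm rate = 0.409

z(hit rate) = z(0.91) = 1.3408
z(FA) = z(H) − d' = 1.3408 − 1.57 = -0.2292
false-alarm rate = Φ(-0.2292) = 0.4094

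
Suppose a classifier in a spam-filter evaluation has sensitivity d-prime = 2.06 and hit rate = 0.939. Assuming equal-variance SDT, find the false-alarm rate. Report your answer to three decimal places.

false-alarm rate = 0.304

z(hit rate) = z(0.939) = 1.5464
z(FA) = z(H) − d' = 1.5464 − 2.06 = -0.5136
false-alarm rate = Φ(-0.5136) = 0.3038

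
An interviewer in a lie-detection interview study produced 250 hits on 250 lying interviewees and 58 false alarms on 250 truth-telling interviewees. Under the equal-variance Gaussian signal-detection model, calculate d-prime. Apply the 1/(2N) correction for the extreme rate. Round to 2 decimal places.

The hit rate is 250/250 = 1, so apply the 1/(2N) correction: H → 1 − 1/(2·250) = 0.99800.
z(H) = z(0.99800) = 2.878
z(FA) = z(0.23200) = -0.732
d' = 2.878 − (-0.732) = 3.610

d-prime = 3.61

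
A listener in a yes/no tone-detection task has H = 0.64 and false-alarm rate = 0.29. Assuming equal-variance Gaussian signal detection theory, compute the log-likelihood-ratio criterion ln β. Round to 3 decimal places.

z(H) = 0.3585
z(FA) = -0.5534
ln β = −½·[z(H)² − z(FA)²] = −0.5 × (0.1285 − 0.3063) = 0.0889

ln β = 0.089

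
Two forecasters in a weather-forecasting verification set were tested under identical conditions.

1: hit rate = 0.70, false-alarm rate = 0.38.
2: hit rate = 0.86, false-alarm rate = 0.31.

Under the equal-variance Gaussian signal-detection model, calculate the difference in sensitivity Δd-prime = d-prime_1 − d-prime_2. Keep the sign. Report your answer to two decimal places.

1: z(0.70) = 0.524, z(0.38) = -0.305, d' = 0.829
2: z(0.86) = 1.080, z(0.31) = -0.496, d' = 1.576
Δd' = d'_1 − d'_2 = 0.829 − 1.576 = -0.747
2 has the higher sensitivity.

Δd-prime = -0.75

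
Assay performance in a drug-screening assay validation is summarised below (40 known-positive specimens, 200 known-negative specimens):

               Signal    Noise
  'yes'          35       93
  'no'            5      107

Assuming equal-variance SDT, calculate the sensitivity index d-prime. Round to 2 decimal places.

d-prime = 1.24

H = 35/40 = 0.8750
FA = 93/200 = 0.4650
Φ⁻¹(0.8750) = 1.150, Φ⁻¹(0.4650) = -0.088
d' = z(H) − z(FA) = 1.150 − (-0.088) = 1.238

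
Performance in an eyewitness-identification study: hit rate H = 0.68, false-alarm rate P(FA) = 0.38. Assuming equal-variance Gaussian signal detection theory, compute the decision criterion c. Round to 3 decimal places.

z(H) = 0.4677
z(FA) = -0.3055
c = −½·[z(H) + z(FA)] = −0.5 × (0.4677 + (-0.3055)) = -0.0811

c = -0.081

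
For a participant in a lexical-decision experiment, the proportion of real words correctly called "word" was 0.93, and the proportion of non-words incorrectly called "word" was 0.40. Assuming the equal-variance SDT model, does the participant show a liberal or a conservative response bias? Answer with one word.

liberal

z(H) = 1.476, z(FA) = -0.253
c = −½·(z(H) + z(FA)) = -0.6115
c < 0 → liberal criterion (biased toward responding “yes”).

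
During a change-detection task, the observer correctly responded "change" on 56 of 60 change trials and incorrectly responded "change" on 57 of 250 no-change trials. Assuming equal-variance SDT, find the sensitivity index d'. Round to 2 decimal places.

H = 56/60 = 0.9333
FA = 57/250 = 0.2280
z(H) = z(0.9333) = 1.501
z(FA) = z(0.2280) = -0.745
d' = z(H) − z(FA) = 1.501 − (-0.745) = 2.246

d' = 2.25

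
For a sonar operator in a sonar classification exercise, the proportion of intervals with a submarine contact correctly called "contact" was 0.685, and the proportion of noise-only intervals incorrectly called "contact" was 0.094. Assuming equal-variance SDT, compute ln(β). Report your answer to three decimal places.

ln β = 0.751

z(0.685) = 0.4817, z(0.094) = -1.3165
ln β = −½·[z(H)² − z(FA)²] = −0.5 × (0.2320 − 1.7332) = 0.7506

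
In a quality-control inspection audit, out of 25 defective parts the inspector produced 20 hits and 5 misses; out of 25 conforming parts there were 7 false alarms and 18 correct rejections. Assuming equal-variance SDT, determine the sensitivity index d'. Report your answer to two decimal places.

H = 20/25 = 0.8000
FA = 7/25 = 0.2800
z(H) = z(0.8000) = 0.8416
z(FA) = z(0.2800) = -0.5828
d' = z(H) − z(FA) = 0.8416 − (-0.5828) = 1.4244

d' = 1.42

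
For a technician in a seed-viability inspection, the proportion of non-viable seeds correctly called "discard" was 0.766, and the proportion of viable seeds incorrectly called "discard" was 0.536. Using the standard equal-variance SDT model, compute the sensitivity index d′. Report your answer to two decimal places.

z(0.766) = 0.7257, z(0.536) = 0.0904
d' = z(H) − z(FA) = 0.7257 − 0.0904 = 0.6353

d′ = 0.64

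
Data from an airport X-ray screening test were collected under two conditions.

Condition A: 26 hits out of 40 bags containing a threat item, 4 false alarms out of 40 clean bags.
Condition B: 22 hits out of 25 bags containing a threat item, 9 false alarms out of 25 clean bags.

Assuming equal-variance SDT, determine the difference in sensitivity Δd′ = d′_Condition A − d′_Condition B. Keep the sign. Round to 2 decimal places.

Δd′ = 0.13

Condition A: z(0.6500) = 0.385, z(0.1000) = -1.282, d' = 1.667
Condition B: z(0.8800) = 1.175, z(0.3600) = -0.358, d' = 1.533
Δd' = d'_Condition A − d'_Condition B = 1.667 − 1.533 = 0.134
Condition A has the higher sensitivity.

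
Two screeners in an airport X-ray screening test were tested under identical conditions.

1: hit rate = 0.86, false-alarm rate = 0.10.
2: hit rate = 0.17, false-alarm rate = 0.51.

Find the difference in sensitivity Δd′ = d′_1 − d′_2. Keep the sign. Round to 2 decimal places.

Δd′ = 3.34

1: z(0.86) = 1.080, z(0.10) = -1.282, d' = 2.362
2: z(0.17) = -0.954, z(0.51) = 0.025, d' = -0.979
Δd' = d'_1 − d'_2 = 2.362 − (-0.979) = 3.341
1 has the higher sensitivity.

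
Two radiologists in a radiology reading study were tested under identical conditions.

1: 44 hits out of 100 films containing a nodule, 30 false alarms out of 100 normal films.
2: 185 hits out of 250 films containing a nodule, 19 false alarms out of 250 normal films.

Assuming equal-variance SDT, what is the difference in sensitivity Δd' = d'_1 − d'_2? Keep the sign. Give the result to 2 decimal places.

Δd' = -1.70

1: z(0.4400) = -0.151, z(0.3000) = -0.524, d' = 0.373
2: z(0.7400) = 0.643, z(0.0760) = -1.433, d' = 2.076
Δd' = d'_1 − d'_2 = 0.373 − 2.076 = -1.703
2 has the higher sensitivity.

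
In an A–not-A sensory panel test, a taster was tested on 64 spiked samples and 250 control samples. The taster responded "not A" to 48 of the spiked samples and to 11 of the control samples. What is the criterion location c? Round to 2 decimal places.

c = 0.52

H = 48/64 = 0.7500
FA = 11/250 = 0.0440
z(H) = z(0.7500) = 0.674
z(FA) = z(0.0440) = -1.706
c = −½·[z(H) + z(FA)] = −0.5 × (0.674 + (-1.706)) = 0.516
c > 0: the taster has a conservative response bias.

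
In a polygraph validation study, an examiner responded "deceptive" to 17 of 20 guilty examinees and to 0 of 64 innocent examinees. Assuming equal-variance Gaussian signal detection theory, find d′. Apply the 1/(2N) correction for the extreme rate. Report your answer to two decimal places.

d′ = 3.45

The false-alarm rate is 0/64 = 0, so apply the 1/(2N) correction: FA → 1/(2·64) = 0.00781.
z(H) = z(0.85000) = 1.036
z(FA) = z(0.00781) = -2.418
d' = 1.036 − (-2.418) = 3.454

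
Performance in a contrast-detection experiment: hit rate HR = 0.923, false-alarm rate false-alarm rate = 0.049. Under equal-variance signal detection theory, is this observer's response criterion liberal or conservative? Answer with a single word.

z(H) = 1.426, z(FA) = -1.655
c = −½·(z(H) + z(FA)) = 0.1145
c > 0 → conservative criterion (biased toward responding “no”).

conservative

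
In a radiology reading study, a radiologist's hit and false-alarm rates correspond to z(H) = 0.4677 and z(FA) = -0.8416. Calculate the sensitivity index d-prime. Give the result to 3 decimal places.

d-prime = 1.309

d' = z(H) − z(FA) = 0.4677 − (-0.8416) = 1.3093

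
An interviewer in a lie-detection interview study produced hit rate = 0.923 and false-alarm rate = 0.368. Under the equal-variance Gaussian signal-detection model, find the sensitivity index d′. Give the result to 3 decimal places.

d′ = 1.763

z(H) = 1.4255
z(FA) = -0.3372
d' = z(H) − z(FA) = 1.4255 − (-0.3372) = 1.7627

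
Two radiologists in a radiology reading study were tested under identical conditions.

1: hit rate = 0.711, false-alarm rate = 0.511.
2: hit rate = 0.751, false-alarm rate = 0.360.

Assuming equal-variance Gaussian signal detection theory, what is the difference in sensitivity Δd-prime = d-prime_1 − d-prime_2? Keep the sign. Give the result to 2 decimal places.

1: z(0.711) = 0.556, z(0.511) = 0.028, d' = 0.528
2: z(0.751) = 0.678, z(0.360) = -0.358, d' = 1.036
Δd' = d'_1 − d'_2 = 0.528 − 1.036 = -0.508
2 has the higher sensitivity.

Δd-prime = -0.51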